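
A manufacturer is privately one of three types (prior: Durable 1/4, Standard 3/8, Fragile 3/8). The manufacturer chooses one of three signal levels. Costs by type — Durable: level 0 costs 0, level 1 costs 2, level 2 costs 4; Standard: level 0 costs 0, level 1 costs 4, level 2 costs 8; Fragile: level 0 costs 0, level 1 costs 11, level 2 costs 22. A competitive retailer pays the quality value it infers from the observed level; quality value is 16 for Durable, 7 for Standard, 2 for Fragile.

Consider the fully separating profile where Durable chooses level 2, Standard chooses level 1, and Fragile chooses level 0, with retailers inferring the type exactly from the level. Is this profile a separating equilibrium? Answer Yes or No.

No

Separating prices: level 2 → 16, level 1 → 7, level 0 → 2.
Durable (assigned level 2): level 0: 2 − 0 = 2; level 1: 7 − 2 = 5; level 2: 16 − 4 = 12. Durable stays.
Standard (assigned level 1): level 0: 2 − 0 = 2; level 1: 7 − 4 = 3; level 2: 16 − 8 = 8. Standard prefers level 2.
Fragile (assigned level 0): level 0: 2 − 0 = 2; level 1: 7 − 11 = -4; level 2: 16 − 22 = -6. Fragile stays.
At least one type deviates; the separating profile fails.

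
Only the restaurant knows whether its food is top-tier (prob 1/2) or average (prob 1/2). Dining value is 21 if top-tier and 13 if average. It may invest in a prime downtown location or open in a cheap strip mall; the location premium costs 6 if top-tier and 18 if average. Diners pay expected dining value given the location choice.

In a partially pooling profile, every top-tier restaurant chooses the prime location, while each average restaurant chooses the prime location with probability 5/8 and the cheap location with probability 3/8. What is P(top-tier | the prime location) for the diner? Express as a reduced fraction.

8/13

P(the prime location) = (1/2)·1 + (1/2)·(5/8) = 13/16.
By Bayes' rule, P(top-tier | the prime location) = (1/2) / (13/16) = 8/13.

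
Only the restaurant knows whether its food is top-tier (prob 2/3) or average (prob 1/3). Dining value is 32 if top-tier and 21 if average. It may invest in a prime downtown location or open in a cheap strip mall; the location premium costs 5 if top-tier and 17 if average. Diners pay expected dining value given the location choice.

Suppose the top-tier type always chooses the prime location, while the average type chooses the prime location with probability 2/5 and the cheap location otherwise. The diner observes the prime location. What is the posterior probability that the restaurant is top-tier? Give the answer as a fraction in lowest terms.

5/6

P(the prime location) = (2/3)·1 + (1/3)·(2/5) = 4/5.
By Bayes' rule, P(top-tier | the prime location) = (2/3) / (4/5) = 5/6.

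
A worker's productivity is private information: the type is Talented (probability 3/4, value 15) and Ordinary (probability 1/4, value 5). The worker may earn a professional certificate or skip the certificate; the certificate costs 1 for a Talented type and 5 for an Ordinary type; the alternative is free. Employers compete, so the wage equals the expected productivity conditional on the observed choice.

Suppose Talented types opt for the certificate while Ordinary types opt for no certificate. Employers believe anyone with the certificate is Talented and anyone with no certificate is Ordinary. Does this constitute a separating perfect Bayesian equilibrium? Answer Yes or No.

Under these beliefs, the certificate earns wage 15 and no certificate earns wage 5.
Talented: the certificate nets 15 − 1 = 14; no certificate nets 5. Talented prefers the certificate.
Ordinary: the certificate nets 15 − 5 = 10; no certificate nets 5. Ordinary would deviate to the certificate.
Ordinary has a profitable deviation, so the profile is not an equilibrium.

No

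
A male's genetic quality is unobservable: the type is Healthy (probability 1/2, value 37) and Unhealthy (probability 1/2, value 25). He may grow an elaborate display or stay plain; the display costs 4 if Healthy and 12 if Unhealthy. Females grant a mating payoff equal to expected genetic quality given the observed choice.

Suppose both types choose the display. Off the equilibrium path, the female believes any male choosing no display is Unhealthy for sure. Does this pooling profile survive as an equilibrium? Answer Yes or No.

No

On path, the female holds the prior and pays 1/2·37 + 1/2·25 = 31. Off path (no display), believing Unhealthy, it pays 25.
Healthy: the display nets 31 − 4 = 27; no display nets 25. Healthy stays.
Unhealthy: the display nets 31 − 12 = 19; no display nets 25. Unhealthy would deviate.
A type deviates, so pooling fails.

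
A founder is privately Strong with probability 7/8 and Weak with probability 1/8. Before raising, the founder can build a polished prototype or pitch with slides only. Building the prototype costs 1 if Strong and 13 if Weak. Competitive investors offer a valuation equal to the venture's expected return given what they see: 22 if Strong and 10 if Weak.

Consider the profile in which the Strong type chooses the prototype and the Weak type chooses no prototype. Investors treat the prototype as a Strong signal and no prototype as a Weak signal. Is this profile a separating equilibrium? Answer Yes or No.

Under these beliefs, the prototype earns valuation 22 and no prototype earns valuation 10.
Strong: the prototype nets 22 − 1 = 21; no prototype nets 10. Strong prefers the prototype.
Weak: the prototype nets 22 − 13 = 9; no prototype nets 10. Weak prefers no prototype.
Neither type deviates, so the separating profile is an equilibrium.

Yes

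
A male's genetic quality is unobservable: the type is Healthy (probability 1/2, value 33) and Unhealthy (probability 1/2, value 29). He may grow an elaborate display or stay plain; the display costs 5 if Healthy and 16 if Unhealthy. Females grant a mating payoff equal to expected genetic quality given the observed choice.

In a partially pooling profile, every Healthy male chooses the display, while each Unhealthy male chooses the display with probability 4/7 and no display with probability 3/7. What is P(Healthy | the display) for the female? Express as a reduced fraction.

7/11

P(the display) = (1/2)·1 + (1/2)·(4/7) = 11/14.
By Bayes' rule, P(Healthy | the display) = (1/2) / (11/14) = 7/11.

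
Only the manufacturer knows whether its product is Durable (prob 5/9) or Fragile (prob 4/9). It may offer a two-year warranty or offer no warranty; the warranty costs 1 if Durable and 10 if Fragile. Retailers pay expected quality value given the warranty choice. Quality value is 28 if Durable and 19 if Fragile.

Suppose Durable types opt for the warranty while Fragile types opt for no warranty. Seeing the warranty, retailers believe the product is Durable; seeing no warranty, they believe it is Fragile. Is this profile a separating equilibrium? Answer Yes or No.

Yes

Under these beliefs, the warranty earns price 28 and no warranty earns price 19.
Durable: the warranty nets 28 − 1 = 27; no warranty nets 19. Durable prefers the warranty.
Fragile: the warranty nets 28 − 10 = 18; no warranty nets 19. Fragile prefers no warranty.
Neither type deviates, so the separating profile is an equilibrium.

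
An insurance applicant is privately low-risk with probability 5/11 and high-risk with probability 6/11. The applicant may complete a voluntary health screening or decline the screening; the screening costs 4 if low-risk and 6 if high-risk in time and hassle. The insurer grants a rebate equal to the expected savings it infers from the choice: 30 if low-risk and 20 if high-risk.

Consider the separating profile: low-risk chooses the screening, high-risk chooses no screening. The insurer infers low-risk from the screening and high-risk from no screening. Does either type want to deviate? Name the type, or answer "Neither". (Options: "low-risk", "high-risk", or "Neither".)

high-risk

The screening pays 30; no screening pays 20.
low-risk: assigned the screening, nets 30 − 4 = 26; deviating to no screening nets 20.
high-risk: assigned no screening, nets 20; deviating to the screening nets 30 − 6 = 24.
The high-risk type gains 4 by deviating.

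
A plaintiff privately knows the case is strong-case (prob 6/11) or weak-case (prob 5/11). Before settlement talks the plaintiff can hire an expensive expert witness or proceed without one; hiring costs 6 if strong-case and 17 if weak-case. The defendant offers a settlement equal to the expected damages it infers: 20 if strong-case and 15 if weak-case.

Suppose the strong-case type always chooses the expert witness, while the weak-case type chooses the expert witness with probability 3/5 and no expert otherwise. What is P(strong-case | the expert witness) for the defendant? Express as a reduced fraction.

2/3

P(the expert witness) = (6/11)·1 + (5/11)·(3/5) = 9/11.
By Bayes' rule, P(strong-case | the expert witness) = (6/11) / (9/11) = 2/3.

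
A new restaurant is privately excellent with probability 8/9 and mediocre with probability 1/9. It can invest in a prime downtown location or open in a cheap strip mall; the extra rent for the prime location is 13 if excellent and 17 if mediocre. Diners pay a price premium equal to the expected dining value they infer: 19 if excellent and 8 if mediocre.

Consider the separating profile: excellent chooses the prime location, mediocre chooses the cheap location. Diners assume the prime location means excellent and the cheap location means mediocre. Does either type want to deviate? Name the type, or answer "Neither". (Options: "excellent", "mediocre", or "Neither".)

excellent

The prime location pays 19; the cheap location pays 8.
excellent: assigned the prime location, nets 19 − 13 = 6; deviating to the cheap location nets 8.
mediocre: assigned the cheap location, nets 8; deviating to the prime location nets 19 − 17 = 2.
The excellent type gains 2 by deviating.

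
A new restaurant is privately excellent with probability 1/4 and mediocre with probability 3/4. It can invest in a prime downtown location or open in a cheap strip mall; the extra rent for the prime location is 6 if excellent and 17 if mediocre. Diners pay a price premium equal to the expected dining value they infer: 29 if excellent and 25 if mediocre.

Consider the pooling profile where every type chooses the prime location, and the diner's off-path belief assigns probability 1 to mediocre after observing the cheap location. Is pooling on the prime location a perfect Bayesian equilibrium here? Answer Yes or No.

On path, the diner holds the prior and pays 1/4·29 + 3/4·25 = 26. Off path (the cheap location), believing mediocre, it pays 25.
excellent: the prime location nets 26 − 6 = 20; the cheap location nets 25. excellent would deviate.
mediocre: the prime location nets 26 − 17 = 9; the cheap location nets 25. mediocre would deviate.
A type deviates, so pooling fails.

No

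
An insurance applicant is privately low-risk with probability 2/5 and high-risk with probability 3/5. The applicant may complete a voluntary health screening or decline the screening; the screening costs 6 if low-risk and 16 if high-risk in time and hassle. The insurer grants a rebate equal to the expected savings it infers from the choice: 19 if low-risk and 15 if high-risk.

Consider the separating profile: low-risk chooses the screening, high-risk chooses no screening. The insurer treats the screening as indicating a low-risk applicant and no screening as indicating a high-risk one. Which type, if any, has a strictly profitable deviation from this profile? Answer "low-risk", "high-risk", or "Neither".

low-risk

The screening pays 19; no screening pays 15.
low-risk: assigned the screening, nets 19 − 6 = 13; deviating to no screening nets 15.
high-risk: assigned no screening, nets 15; deviating to the screening nets 19 − 16 = 3.
The low-risk type gains 2 by deviating.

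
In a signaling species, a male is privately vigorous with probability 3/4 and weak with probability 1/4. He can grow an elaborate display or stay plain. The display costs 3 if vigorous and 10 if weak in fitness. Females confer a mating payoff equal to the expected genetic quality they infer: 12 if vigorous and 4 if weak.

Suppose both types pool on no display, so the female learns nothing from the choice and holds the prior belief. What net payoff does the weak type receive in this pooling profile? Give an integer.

Pooled mating payoff = 3/4·12 + 1/4·4 = 10.
weak pays no cost for no display, so net payoff = 10.

10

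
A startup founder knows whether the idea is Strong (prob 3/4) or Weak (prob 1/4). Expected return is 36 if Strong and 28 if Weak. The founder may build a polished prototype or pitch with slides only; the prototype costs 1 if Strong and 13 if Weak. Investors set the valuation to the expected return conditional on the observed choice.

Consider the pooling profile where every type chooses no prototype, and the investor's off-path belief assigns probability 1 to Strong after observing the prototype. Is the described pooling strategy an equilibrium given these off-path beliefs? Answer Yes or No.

On path, the investor holds the prior and pays 3/4·36 + 1/4·28 = 34. Off path (the prototype), believing Strong, it pays 36.
Strong: no prototype nets 34; the prototype nets 36 − 1 = 35. Strong would deviate.
Weak: no prototype nets 34; the prototype nets 36 − 13 = 23. Weak stays.
A type deviates, so pooling fails.

No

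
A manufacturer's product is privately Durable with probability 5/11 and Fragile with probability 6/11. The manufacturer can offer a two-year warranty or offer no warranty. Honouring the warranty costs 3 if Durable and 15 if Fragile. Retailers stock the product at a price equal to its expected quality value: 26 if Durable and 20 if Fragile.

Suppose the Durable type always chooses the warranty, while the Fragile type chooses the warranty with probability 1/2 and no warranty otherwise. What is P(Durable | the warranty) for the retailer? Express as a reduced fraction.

P(the warranty) = (5/11)·1 + (6/11)·(1/2) = 8/11.
By Bayes' rule, P(Durable | the warranty) = (5/11) / (8/11) = 5/8.

5/8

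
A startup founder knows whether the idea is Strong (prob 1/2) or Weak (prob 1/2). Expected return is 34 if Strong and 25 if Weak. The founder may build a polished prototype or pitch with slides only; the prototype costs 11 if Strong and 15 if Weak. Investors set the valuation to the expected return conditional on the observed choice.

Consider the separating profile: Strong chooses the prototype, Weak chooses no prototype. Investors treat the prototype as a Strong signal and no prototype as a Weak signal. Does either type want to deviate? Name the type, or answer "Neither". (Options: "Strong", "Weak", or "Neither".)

The prototype pays 34; no prototype pays 25.
Strong: assigned the prototype, nets 34 − 11 = 23; deviating to no prototype nets 25.
Weak: assigned no prototype, nets 25; deviating to the prototype nets 34 − 15 = 19.
The Strong type gains 2 by deviating.

Strong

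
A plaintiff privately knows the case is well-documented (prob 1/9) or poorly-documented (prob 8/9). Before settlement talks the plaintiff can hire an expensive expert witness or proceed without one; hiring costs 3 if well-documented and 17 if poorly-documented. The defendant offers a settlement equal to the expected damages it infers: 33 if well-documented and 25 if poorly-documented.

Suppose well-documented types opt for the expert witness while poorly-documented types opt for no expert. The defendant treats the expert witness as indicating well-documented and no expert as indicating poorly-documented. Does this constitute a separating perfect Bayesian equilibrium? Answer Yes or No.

Yes

Under these beliefs, the expert witness earns settlement 33 and no expert earns settlement 25.
well-documented: the expert witness nets 33 − 3 = 30; no expert nets 25. well-documented prefers the expert witness.
poorly-documented: the expert witness nets 33 − 17 = 16; no expert nets 25. poorly-documented prefers no expert.
Neither type deviates, so the separating profile is an equilibrium.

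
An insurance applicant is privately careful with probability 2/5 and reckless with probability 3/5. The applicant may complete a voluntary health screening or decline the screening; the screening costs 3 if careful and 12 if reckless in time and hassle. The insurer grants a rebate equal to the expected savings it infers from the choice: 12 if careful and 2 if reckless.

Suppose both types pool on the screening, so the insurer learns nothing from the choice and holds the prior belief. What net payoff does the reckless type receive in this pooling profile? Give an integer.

Pooled rebate = 2/5·12 + 3/5·2 = 6.
reckless pays cost 12 for the screening, so net payoff = 6 − 12 = -6.

-6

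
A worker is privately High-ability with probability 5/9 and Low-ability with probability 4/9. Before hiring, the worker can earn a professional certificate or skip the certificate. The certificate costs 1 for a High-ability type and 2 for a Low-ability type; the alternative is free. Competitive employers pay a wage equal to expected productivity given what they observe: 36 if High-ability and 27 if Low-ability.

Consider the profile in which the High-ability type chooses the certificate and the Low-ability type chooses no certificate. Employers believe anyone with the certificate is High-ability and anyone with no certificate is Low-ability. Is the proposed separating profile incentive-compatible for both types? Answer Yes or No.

Under these beliefs, the certificate earns wage 36 and no certificate earns wage 27.
High-ability: the certificate nets 36 − 1 = 35; no certificate nets 27. High-ability prefers the certificate.
Low-ability: the certificate nets 36 − 2 = 34; no certificate nets 27. Low-ability would deviate to the certificate.
Low-ability has a profitable deviation, so the profile is not an equilibrium.

No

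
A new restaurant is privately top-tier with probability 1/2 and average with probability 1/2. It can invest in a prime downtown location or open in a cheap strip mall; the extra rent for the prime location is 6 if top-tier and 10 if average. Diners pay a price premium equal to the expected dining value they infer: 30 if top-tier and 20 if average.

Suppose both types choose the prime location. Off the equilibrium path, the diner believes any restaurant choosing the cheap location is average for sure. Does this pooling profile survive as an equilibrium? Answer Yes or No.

On path, the diner holds the prior and pays 1/2·30 + 1/2·20 = 25. Off path (the cheap location), believing average, it pays 20.
top-tier: the prime location nets 25 − 6 = 19; the cheap location nets 20. top-tier would deviate.
average: the prime location nets 25 − 10 = 15; the cheap location nets 20. average would deviate.
A type deviates, so pooling fails.

No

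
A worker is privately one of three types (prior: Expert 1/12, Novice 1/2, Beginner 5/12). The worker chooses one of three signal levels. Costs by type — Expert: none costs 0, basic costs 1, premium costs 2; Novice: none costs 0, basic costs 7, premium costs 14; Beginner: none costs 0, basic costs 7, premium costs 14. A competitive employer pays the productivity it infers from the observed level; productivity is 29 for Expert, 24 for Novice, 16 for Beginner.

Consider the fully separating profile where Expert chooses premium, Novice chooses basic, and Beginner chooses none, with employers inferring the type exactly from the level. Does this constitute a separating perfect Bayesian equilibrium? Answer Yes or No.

Separating wages: premium → 29, basic → 24, none → 16.
Expert (assigned premium): none: 16 − 0 = 16; basic: 24 − 1 = 23; premium: 29 − 2 = 27. Expert stays.
Novice (assigned basic): none: 16 − 0 = 16; basic: 24 − 7 = 17; premium: 29 − 14 = 15. Novice stays.
Beginner (assigned none): none: 16 − 0 = 16; basic: 24 − 7 = 17; premium: 29 − 14 = 15. Beginner prefers basic.
At least one type deviates; the separating profile fails.

No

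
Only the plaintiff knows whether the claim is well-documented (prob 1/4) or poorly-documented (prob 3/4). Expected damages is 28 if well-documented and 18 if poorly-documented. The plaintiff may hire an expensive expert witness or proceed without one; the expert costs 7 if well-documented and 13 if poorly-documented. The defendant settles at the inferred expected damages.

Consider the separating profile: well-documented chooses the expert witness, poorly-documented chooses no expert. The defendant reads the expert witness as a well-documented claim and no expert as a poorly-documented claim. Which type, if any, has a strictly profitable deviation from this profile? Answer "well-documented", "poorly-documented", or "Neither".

The expert witness pays 28; no expert pays 18.
well-documented: assigned the expert witness, nets 28 − 7 = 21; deviating to no expert nets 18.
poorly-documented: assigned no expert, nets 18; deviating to the expert witness nets 28 − 13 = 15.
Both types strictly prefer their assigned action; no profitable deviation.

Neither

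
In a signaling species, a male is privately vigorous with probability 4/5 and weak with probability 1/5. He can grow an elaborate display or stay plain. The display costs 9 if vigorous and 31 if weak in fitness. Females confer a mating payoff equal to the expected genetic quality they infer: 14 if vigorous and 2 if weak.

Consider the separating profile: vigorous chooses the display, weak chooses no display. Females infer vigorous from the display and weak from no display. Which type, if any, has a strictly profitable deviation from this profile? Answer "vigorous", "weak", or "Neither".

Neither

The display pays 14; no display pays 2.
vigorous: assigned the display, nets 14 − 9 = 5; deviating to no display nets 2.
weak: assigned no display, nets 2; deviating to the display nets 14 − 31 = -17.
Both types strictly prefer their assigned action; no profitable deviation.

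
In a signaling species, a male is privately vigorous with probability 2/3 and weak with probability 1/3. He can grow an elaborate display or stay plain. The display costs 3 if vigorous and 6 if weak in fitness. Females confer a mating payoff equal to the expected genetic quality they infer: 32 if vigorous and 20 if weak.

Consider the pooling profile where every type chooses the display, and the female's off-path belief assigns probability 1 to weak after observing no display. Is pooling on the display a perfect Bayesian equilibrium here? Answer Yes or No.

Yes

On path, the female holds the prior and pays 2/3·32 + 1/3·20 = 28. Off path (no display), believing weak, it pays 20.
vigorous: the display nets 28 − 3 = 25; no display nets 20. vigorous stays.
weak: the display nets 28 − 6 = 22; no display nets 20. weak stays.
No type deviates, so pooling is sustained.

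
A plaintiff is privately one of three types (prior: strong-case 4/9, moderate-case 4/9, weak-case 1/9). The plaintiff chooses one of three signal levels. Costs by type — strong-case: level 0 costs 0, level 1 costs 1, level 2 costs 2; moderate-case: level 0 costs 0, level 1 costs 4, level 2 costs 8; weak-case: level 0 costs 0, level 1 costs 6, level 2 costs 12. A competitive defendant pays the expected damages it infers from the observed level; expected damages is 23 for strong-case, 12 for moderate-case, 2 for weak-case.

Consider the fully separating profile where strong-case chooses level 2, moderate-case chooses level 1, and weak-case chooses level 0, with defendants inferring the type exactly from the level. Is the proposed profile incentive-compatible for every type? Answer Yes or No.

No

Separating settlements: level 2 → 23, level 1 → 12, level 0 → 2.
strong-case (assigned level 2): level 0: 2 − 0 = 2; level 1: 12 − 1 = 11; level 2: 23 − 2 = 21. strong-case stays.
moderate-case (assigned level 1): level 0: 2 − 0 = 2; level 1: 12 − 4 = 8; level 2: 23 − 8 = 15. moderate-case prefers level 2.
weak-case (assigned level 0): level 0: 2 − 0 = 2; level 1: 12 − 6 = 6; level 2: 23 − 12 = 11. weak-case prefers level 2.
At least one type deviates; the separating profile fails.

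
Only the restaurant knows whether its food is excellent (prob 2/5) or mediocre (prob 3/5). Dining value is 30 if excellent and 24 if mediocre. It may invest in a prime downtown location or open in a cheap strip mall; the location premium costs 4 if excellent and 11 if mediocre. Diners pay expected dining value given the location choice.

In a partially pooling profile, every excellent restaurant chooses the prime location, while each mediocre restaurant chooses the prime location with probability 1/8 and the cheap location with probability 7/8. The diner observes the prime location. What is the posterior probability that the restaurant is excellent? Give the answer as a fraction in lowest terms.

16/19

P(the prime location) = (2/5)·1 + (3/5)·(1/8) = 19/40.
By Bayes' rule, P(excellent | the prime location) = (2/5) / (19/40) = 16/19.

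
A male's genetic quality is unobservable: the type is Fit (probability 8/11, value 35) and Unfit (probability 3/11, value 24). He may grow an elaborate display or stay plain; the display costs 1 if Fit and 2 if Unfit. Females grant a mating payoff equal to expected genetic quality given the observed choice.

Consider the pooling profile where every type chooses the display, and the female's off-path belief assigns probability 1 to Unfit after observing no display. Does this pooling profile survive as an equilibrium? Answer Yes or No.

Yes

On path, the female holds the prior and pays 8/11·35 + 3/11·24 = 32. Off path (no display), believing Unfit, it pays 24.
Fit: the display nets 32 − 1 = 31; no display nets 24. Fit stays.
Unfit: the display nets 32 − 2 = 30; no display nets 24. Unfit stays.
No type deviates, so pooling is sustained.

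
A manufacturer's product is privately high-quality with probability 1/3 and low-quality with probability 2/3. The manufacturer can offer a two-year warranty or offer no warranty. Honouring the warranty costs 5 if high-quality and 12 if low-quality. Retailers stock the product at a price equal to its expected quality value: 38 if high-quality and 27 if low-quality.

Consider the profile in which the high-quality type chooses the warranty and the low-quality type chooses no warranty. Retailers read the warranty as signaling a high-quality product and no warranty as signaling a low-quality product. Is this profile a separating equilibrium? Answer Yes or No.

Yes

Under these beliefs, the warranty earns price 38 and no warranty earns price 27.
high-quality: the warranty nets 38 − 5 = 33; no warranty nets 27. high-quality prefers the warranty.
low-quality: the warranty nets 38 − 12 = 26; no warranty nets 27. low-quality prefers no warranty.
Neither type deviates, so the separating profile is an equilibrium.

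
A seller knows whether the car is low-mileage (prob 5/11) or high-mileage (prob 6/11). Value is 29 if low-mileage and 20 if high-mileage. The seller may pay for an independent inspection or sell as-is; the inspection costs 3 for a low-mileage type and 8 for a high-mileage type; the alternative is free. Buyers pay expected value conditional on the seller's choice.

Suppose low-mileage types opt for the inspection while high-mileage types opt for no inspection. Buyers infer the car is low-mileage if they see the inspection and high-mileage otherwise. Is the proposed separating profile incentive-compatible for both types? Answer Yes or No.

No

Under these beliefs, the inspection earns price 29 and no inspection earns price 20.
low-mileage: the inspection nets 29 − 3 = 26; no inspection nets 20. low-mileage prefers the inspection.
high-mileage: the inspection nets 29 − 8 = 21; no inspection nets 20. high-mileage would deviate to the inspection.
high-mileage has a profitable deviation, so the profile is not an equilibrium.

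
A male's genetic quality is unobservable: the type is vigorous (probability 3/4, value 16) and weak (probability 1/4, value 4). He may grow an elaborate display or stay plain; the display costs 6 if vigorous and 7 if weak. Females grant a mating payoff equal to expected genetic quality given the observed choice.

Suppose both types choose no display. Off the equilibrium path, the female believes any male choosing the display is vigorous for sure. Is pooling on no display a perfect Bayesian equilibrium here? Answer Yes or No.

Yes

On path, the female holds the prior and pays 3/4·16 + 1/4·4 = 13. Off path (the display), believing vigorous, it pays 16.
vigorous: no display nets 13; the display nets 16 − 6 = 10. vigorous stays.
weak: no display nets 13; the display nets 16 − 7 = 9. weak stays.
No type deviates, so pooling is sustained.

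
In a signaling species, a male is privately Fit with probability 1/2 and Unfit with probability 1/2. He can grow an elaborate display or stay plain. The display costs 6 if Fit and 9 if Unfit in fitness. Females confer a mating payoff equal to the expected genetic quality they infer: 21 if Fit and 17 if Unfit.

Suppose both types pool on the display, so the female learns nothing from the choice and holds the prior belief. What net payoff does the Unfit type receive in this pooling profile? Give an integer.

Pooled mating payoff = 1/2·21 + 1/2·17 = 19.
Unfit pays cost 9 for the display, so net payoff = 19 − 9 = 10.

10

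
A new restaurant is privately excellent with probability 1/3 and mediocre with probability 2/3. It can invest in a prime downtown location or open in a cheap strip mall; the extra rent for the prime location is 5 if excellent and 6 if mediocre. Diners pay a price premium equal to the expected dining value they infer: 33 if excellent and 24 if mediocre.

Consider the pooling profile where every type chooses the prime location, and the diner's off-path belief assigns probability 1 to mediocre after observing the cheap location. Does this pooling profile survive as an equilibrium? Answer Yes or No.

No

On path, the diner holds the prior and pays 1/3·33 + 2/3·24 = 27. Off path (the cheap location), believing mediocre, it pays 24.
excellent: the prime location nets 27 − 5 = 22; the cheap location nets 24. excellent would deviate.
mediocre: the prime location nets 27 − 6 = 21; the cheap location nets 24. mediocre would deviate.
A type deviates, so pooling fails.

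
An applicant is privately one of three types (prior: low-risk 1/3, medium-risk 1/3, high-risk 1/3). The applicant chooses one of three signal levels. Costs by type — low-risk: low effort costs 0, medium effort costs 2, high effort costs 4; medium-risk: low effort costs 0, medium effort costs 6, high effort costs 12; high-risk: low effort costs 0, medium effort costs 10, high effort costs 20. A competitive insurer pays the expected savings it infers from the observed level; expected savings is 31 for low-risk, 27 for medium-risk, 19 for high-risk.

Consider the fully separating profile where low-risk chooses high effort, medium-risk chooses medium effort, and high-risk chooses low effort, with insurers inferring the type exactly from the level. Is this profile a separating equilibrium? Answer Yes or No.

Separating rebates: high effort → 31, medium effort → 27, low effort → 19.
low-risk (assigned high effort): low effort: 19 − 0 = 19; medium effort: 27 − 2 = 25; high effort: 31 − 4 = 27. low-risk stays.
medium-risk (assigned medium effort): low effort: 19 − 0 = 19; medium effort: 27 − 6 = 21; high effort: 31 − 12 = 19. medium-risk stays.
high-risk (assigned low effort): low effort: 19 − 0 = 19; medium effort: 27 − 10 = 17; high effort: 31 − 20 = 11. high-risk stays.
Every type prefers its assigned level; separation holds.

Yes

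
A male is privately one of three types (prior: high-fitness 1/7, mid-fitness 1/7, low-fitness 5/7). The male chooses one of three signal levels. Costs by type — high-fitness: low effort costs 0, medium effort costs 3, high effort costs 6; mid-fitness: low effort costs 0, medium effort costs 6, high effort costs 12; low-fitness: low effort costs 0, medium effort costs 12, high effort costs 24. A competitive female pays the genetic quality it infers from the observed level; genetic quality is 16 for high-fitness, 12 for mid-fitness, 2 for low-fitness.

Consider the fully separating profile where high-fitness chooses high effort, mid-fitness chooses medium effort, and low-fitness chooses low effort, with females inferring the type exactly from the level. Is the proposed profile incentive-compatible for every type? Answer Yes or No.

Separating mating payoffs: high effort → 16, medium effort → 12, low effort → 2.
high-fitness (assigned high effort): low effort: 2 − 0 = 2; medium effort: 12 − 3 = 9; high effort: 16 − 6 = 10. high-fitness stays.
mid-fitness (assigned medium effort): low effort: 2 − 0 = 2; medium effort: 12 − 6 = 6; high effort: 16 − 12 = 4. mid-fitness stays.
low-fitness (assigned low effort): low effort: 2 − 0 = 2; medium effort: 12 − 12 = 0; high effort: 16 − 24 = -8. low-fitness stays.
Every type prefers its assigned level; separation holds.

Yes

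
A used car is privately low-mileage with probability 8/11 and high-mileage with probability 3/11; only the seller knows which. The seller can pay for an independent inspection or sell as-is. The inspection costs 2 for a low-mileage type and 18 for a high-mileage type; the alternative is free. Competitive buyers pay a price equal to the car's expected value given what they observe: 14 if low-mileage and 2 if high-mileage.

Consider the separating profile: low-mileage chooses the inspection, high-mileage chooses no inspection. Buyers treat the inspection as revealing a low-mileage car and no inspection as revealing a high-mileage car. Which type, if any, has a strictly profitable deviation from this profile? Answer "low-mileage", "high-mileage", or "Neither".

The inspection pays 14; no inspection pays 2.
low-mileage: assigned the inspection, nets 14 − 2 = 12; deviating to no inspection nets 2.
high-mileage: assigned no inspection, nets 2; deviating to the inspection nets 14 − 18 = -4.
Both types strictly prefer their assigned action; no profitable deviation.

Neither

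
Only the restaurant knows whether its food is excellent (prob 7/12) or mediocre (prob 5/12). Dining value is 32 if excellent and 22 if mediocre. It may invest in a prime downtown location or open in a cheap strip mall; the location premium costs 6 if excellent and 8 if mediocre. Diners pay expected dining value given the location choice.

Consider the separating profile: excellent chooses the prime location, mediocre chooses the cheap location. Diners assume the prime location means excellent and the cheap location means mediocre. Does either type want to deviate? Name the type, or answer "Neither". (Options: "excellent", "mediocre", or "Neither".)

mediocre

The prime location pays 32; the cheap location pays 22.
excellent: assigned the prime location, nets 32 − 6 = 26; deviating to the cheap location nets 22.
mediocre: assigned the cheap location, nets 22; deviating to the prime location nets 32 − 8 = 24.
The mediocre type gains 2 by deviating.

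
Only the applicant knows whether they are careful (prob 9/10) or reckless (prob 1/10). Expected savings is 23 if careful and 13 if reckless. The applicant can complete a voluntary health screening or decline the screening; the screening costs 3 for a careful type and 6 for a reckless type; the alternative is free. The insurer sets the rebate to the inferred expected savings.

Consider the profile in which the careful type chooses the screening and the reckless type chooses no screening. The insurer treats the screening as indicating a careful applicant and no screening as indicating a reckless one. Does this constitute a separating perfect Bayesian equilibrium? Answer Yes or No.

No

Under these beliefs, the screening earns rebate 23 and no screening earns rebate 13.
careful: the screening nets 23 − 3 = 20; no screening nets 13. careful prefers the screening.
reckless: the screening nets 23 − 6 = 17; no screening nets 13. reckless would deviate to the screening.
reckless has a profitable deviation, so the profile is not an equilibrium.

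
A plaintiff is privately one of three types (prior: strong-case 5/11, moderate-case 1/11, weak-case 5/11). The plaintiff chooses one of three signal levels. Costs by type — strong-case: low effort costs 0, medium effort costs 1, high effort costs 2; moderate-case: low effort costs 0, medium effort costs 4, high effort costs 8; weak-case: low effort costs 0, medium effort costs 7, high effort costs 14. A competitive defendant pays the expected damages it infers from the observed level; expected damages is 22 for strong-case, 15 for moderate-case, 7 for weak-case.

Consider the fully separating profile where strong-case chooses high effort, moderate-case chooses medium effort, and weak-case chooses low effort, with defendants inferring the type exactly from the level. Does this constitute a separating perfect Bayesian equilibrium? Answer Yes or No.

No

Separating settlements: high effort → 22, medium effort → 15, low effort → 7.
strong-case (assigned high effort): low effort: 7 − 0 = 7; medium effort: 15 − 1 = 14; high effort: 22 − 2 = 20. strong-case stays.
moderate-case (assigned medium effort): low effort: 7 − 0 = 7; medium effort: 15 − 4 = 11; high effort: 22 − 8 = 14. moderate-case prefers high effort.
weak-case (assigned low effort): low effort: 7 − 0 = 7; medium effort: 15 − 7 = 8; high effort: 22 − 14 = 8. weak-case prefers medium effort.
At least one type deviates; the separating profile fails.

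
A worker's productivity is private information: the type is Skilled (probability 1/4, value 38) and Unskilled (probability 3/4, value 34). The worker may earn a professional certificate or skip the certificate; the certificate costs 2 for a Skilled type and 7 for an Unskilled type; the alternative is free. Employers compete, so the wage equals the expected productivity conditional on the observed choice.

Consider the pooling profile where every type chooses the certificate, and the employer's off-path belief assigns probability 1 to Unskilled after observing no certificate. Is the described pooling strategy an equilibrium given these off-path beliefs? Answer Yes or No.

No

On path, the employer holds the prior and pays 1/4·38 + 3/4·34 = 35. Off path (no certificate), believing Unskilled, it pays 34.
Skilled: the certificate nets 35 − 2 = 33; no certificate nets 34. Skilled would deviate.
Unskilled: the certificate nets 35 − 7 = 28; no certificate nets 34. Unskilled would deviate.
A type deviates, so pooling fails.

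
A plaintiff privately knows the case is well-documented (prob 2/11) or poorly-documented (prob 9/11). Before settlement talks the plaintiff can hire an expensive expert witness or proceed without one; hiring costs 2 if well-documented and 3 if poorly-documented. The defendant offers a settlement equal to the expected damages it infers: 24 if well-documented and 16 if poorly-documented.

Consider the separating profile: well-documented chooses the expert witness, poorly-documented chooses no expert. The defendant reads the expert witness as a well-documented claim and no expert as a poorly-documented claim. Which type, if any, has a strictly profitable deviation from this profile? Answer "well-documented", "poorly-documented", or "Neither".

poorly-documented

The expert witness pays 24; no expert pays 16.
well-documented: assigned the expert witness, nets 24 − 2 = 22; deviating to no expert nets 16.
poorly-documented: assigned no expert, nets 16; deviating to the expert witness nets 24 − 3 = 21.
The poorly-documented type gains 5 by deviating.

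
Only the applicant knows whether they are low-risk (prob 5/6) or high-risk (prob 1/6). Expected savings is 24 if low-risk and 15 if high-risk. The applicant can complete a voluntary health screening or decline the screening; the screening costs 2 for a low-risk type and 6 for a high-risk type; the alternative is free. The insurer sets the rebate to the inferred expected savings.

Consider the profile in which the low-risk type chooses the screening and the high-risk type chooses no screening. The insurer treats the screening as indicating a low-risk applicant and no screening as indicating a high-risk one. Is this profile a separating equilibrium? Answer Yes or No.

No

Under these beliefs, the screening earns rebate 24 and no screening earns rebate 15.
low-risk: the screening nets 24 − 2 = 22; no screening nets 15. low-risk prefers the screening.
high-risk: the screening nets 24 − 6 = 18; no screening nets 15. high-risk would deviate to the screening.
high-risk has a profitable deviation, so the profile is not an equilibrium.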